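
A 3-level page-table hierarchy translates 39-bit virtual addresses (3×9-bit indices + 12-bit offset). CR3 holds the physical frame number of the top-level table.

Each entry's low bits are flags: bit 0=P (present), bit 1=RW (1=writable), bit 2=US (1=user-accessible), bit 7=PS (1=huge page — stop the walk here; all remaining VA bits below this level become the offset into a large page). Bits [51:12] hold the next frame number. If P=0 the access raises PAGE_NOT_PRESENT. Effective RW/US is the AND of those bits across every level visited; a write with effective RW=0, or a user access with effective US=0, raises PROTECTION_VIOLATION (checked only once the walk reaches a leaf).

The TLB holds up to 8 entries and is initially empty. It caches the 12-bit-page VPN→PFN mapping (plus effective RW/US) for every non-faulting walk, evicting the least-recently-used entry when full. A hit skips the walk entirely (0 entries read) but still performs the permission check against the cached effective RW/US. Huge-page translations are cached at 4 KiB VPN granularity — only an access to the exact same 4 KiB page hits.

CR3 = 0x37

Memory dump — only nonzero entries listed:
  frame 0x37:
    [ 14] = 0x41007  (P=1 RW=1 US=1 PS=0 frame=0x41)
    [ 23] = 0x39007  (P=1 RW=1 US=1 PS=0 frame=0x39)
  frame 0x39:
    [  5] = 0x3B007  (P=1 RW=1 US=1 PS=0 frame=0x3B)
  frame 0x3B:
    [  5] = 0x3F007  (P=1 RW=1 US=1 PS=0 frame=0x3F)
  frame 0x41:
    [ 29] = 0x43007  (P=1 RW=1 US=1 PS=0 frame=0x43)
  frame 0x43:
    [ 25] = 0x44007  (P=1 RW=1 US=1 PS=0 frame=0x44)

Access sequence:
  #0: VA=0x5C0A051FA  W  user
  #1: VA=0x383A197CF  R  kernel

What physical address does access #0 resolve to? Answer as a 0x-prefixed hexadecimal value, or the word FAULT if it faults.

Trace:
#0 VA=0x5C0A051FA (w,user):
  lvl0: tbl 0x37, slot 23 ⇒ 0x39007 (P1/RW1/US1/PS0)
  lvl1: tbl 0x39, slot 5 ⇒ 0x3B007 (P1/RW1/US1/PS0)
  lvl2: tbl 0x3B, slot 5 ⇒ 0x3F007 (P1/RW1/US1/PS0)
  ⇒ phys 0x3F1FA  [3 reads]
#1 VA=0x383A197CF (r,kernel):
  lvl0: tbl 0x37, slot 14 ⇒ 0x41007 (P1/RW1/US1/PS0)
  lvl1: tbl 0x41, slot 29 ⇒ 0x43007 (P1/RW1/US1/PS0)
  lvl2: tbl 0x43, slot 25 ⇒ 0x44007 (P1/RW1/US1/PS0)
  ⇒ phys 0x447CF  [3 reads]

Access #0 PA: 0x3F1FA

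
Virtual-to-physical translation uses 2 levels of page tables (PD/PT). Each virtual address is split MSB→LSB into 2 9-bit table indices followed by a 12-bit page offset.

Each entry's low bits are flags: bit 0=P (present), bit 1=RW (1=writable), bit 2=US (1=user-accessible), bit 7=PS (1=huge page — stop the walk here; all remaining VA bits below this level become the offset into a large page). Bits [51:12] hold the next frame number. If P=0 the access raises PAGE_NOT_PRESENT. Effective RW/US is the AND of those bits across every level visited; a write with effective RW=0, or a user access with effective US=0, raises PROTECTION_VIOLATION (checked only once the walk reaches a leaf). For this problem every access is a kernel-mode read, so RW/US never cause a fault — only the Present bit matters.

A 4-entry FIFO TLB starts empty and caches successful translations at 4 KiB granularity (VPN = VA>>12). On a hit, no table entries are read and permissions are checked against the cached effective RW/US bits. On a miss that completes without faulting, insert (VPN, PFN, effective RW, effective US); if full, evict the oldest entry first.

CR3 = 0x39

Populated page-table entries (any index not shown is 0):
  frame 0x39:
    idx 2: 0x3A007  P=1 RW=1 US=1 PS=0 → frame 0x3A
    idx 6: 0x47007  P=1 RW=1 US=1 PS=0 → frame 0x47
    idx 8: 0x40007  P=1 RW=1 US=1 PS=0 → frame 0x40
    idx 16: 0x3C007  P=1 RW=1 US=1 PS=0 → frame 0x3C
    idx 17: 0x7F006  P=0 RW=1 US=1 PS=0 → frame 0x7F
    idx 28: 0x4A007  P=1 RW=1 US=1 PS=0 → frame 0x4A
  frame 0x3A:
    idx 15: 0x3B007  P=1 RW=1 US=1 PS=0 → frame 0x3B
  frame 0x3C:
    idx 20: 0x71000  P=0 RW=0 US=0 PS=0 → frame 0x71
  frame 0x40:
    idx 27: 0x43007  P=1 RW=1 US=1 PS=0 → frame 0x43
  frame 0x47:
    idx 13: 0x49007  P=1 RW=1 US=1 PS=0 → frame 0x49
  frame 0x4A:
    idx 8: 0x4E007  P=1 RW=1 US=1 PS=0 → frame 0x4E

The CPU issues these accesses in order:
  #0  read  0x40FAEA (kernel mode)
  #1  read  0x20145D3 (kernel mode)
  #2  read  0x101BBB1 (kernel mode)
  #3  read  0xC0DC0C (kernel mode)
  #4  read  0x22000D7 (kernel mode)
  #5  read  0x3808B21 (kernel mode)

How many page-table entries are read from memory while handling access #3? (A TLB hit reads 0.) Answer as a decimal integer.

Walk each access:
#0 VA=0x40FAEA (r,kernel):
  L0 @0x39[2] → 0x3A007  P=1,RW=1,US=1,PS=0
  L1 @0x3A[15] → 0x3B007  P=1,RW=1,US=1,PS=0
  → PA=0x3BAEA  (2 entries read)
#1 VA=0x20145D3 (r,kernel):
  L0 @0x39[16] → 0x3C007  P=1,RW=1,US=1,PS=0
  L1 @0x3C[20] → 0x71000  P=0,RW=0,US=0,PS=0
  → PAGE_NOT_PRESENT  (2 entries read)
#2 VA=0x101BBB1 (r,kernel):
  L0 @0x39[8] → 0x40007  P=1,RW=1,US=1,PS=0
  L1 @0x40[27] → 0x43007  P=1,RW=1,US=1,PS=0
  → PA=0x43BB1  (2 entries read)
#3 VA=0xC0DC0C (r,kernel):
  L0 @0x39[6] → 0x47007  P=1,RW=1,US=1,PS=0
  L1 @0x47[13] → 0x49007  P=1,RW=1,US=1,PS=0
  → PA=0x49C0C  (2 entries read)
#4 VA=0x22000D7 (r,kernel):
  L0 @0x39[17] → 0x7F006  P=0,RW=1,US=1,PS=0
  → PAGE_NOT_PRESENT  (1 entries read)
#5 VA=0x3808B21 (r,kernel):
  L0 @0x39[28] → 0x4A007  P=1,RW=1,US=1,PS=0
  L1 @0x4A[8] → 0x4E007  P=1,RW=1,US=1,PS=0
  → PA=0x4EB21  (2 entries read)

Entries read for #3: 2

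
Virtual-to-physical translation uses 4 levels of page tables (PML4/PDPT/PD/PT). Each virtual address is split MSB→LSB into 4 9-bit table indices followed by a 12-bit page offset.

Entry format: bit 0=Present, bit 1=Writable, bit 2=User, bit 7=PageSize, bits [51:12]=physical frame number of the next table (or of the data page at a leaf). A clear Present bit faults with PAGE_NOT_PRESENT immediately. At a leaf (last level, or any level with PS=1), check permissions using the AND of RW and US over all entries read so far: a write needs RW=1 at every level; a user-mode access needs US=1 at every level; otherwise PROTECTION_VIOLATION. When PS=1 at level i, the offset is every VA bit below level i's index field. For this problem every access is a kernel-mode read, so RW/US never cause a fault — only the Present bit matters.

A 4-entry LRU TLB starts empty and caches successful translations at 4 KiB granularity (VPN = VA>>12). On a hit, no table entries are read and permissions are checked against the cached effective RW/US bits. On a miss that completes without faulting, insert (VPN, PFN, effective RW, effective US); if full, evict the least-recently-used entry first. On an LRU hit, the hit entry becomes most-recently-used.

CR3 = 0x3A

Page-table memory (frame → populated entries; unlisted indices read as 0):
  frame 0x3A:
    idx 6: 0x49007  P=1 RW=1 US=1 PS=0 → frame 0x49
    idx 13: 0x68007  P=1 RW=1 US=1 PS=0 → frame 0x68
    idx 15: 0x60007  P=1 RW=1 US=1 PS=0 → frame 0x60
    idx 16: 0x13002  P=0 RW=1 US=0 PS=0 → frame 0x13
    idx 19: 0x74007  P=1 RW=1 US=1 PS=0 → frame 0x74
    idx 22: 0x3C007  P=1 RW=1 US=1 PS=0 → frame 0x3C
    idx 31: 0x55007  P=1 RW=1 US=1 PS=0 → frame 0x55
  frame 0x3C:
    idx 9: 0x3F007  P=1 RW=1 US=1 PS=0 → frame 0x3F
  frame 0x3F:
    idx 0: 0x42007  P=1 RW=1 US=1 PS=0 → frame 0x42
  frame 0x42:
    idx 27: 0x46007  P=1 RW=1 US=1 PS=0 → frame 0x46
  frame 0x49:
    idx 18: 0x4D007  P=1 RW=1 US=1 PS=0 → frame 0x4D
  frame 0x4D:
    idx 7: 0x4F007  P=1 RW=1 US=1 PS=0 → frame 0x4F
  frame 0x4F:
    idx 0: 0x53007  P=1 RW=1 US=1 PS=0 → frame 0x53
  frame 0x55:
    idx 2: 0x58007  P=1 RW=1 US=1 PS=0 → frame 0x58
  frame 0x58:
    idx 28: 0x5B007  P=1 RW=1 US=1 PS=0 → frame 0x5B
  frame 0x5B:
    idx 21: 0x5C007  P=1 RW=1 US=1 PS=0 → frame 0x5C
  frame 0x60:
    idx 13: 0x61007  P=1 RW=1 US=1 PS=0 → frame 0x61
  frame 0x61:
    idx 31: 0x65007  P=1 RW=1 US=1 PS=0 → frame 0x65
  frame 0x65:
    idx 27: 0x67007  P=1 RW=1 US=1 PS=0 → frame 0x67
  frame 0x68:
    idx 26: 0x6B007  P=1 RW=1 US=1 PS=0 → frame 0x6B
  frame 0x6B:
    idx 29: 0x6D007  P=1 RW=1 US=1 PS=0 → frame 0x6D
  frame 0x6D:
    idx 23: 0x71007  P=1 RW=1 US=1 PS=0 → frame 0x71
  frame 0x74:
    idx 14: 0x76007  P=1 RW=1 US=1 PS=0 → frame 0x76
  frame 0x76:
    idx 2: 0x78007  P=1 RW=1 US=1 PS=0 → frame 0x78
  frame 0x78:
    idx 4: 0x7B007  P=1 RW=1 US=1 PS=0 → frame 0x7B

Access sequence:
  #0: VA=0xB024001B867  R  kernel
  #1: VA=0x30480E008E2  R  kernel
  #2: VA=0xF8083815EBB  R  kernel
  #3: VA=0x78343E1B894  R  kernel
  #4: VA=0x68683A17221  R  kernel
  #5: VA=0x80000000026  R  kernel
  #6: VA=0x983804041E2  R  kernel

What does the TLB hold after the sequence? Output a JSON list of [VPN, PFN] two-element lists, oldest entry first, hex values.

Walk each access:
#0 VA=0xB024001B867 (r,kernel):
  L0 @0x3A[22] → 0x3C007  P=1,RW=1,US=1,PS=0
  L1 @0x3C[9] → 0x3F007  P=1,RW=1,US=1,PS=0
  L2 @0x3F[0] → 0x42007  P=1,RW=1,US=1,PS=0
  L3 @0x42[27] → 0x46007  P=1,RW=1,US=1,PS=0
  → PA=0x46867  (4 entries read)
#1 VA=0x30480E008E2 (r,kernel):
  L0 @0x3A[6] → 0x49007  P=1,RW=1,US=1,PS=0
  L1 @0x49[18] → 0x4D007  P=1,RW=1,US=1,PS=0
  L2 @0x4D[7] → 0x4F007  P=1,RW=1,US=1,PS=0
  L3 @0x4F[0] → 0x53007  P=1,RW=1,US=1,PS=0
  → PA=0x538E2  (4 entries read)
#2 VA=0xF8083815EBB (r,kernel):
  L0 @0x3A[31] → 0x55007  P=1,RW=1,US=1,PS=0
  L1 @0x55[2] → 0x58007  P=1,RW=1,US=1,PS=0
  L2 @0x58[28] → 0x5B007  P=1,RW=1,US=1,PS=0
  L3 @0x5B[21] → 0x5C007  P=1,RW=1,US=1,PS=0
  → PA=0x5CEBB  (4 entries read)
#3 VA=0x78343E1B894 (r,kernel):
  L0 @0x3A[15] → 0x60007  P=1,RW=1,US=1,PS=0
  L1 @0x60[13] → 0x61007  P=1,RW=1,US=1,PS=0
  L2 @0x61[31] → 0x65007  P=1,RW=1,US=1,PS=0
  L3 @0x65[27] → 0x67007  P=1,RW=1,US=1,PS=0
  → PA=0x67894  (4 entries read)
#4 VA=0x68683A17221 (r,kernel):
  L0 @0x3A[13] → 0x68007  P=1,RW=1,US=1,PS=0
  L1 @0x68[26] → 0x6B007  P=1,RW=1,US=1,PS=0
  L2 @0x6B[29] → 0x6D007  P=1,RW=1,US=1,PS=0
  L3 @0x6D[23] → 0x71007  P=1,RW=1,US=1,PS=0
  → PA=0x71221  (4 entries read)
#5 VA=0x80000000026 (r,kernel):
  L0 @0x3A[16] → 0x13002  P=0,RW=1,US=0,PS=0
  ✗ PAGE_NOT_PRESENT  [1 reads]
#6 VA=0x983804041E2 (r,kernel):
  L0 @0x3A[19] → 0x74007  P=1,RW=1,US=1,PS=0
  L1 @0x74[14] → 0x76007  P=1,RW=1,US=1,PS=0
  L2 @0x76[2] → 0x78007  P=1,RW=1,US=1,PS=0
  L3 @0x78[4] → 0x7B007  P=1,RW=1,US=1,PS=0
  → PA=0x7B1E2  (4 entries read)

TLB: [["0xF8083815", "0x5C"], ["0x78343E1B", "0x67"], ["0x68683A17", "0x71"], ["0x98380404", "0x7B"]]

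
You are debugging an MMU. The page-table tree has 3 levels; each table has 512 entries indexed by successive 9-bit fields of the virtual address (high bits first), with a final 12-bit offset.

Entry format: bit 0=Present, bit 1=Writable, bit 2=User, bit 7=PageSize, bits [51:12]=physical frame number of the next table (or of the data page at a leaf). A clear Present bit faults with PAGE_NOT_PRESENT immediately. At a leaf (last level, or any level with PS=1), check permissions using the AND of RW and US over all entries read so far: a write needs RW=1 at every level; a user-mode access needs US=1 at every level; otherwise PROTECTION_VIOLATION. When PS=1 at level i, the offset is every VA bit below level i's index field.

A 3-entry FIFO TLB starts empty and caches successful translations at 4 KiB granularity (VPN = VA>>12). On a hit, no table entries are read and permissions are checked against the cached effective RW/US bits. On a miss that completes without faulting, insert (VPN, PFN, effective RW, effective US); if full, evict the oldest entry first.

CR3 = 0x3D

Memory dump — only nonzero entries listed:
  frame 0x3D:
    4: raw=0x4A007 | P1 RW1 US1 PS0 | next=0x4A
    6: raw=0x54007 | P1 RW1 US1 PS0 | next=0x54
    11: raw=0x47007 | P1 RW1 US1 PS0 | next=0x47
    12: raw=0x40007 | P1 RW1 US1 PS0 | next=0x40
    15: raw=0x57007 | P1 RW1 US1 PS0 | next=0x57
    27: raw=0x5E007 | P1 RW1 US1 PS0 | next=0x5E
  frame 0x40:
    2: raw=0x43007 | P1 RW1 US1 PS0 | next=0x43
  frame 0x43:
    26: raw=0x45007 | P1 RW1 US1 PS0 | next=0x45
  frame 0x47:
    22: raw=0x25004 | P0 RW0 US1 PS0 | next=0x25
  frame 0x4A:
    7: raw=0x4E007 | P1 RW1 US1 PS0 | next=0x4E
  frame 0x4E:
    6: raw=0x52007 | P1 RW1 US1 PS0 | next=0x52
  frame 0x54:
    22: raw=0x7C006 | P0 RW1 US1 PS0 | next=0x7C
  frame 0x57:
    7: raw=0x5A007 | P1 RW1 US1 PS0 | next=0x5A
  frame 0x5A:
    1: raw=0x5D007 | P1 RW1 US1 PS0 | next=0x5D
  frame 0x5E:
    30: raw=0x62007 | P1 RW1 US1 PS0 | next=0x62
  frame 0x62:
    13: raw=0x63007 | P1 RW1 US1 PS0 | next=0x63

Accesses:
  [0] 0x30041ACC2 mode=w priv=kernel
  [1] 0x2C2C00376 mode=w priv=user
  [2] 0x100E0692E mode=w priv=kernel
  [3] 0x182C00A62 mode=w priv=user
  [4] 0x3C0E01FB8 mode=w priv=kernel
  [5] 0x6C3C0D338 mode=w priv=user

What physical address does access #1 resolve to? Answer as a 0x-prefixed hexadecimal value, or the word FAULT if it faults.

Trace:
#0 VA=0x30041ACC2 (w,kernel):
  [0] read 0x3D idx=12: raw=0x40007 flags P=1 W=1 U=1 S=0
  [1] read 0x40 idx=2: raw=0x43007 flags P=1 W=1 U=1 S=0
  [2] read 0x43 idx=26: raw=0x45007 flags P=1 W=1 U=1 S=0
  ⇒ phys 0x45CC2  [3 reads]
#1 VA=0x2C2C00376 (w,user):
  [0] read 0x3D idx=11: raw=0x47007 flags P=1 W=1 U=1 S=0
  [1] read 0x47 idx=22: raw=0x25004 flags P=0 W=0 U=1 S=0
  ⇒ fault: PAGE_NOT_PRESENT  — 2 lookups
#2 VA=0x100E0692E (w,kernel):
  [0] read 0x3D idx=4: raw=0x4A007 flags P=1 W=1 U=1 S=0
  [1] read 0x4A idx=7: raw=0x4E007 flags P=1 W=1 U=1 S=0
  [2] read 0x4E idx=6: raw=0x52007 flags P=1 W=1 U=1 S=0
  ⇒ phys 0x5292E  [3 reads]
#3 VA=0x182C00A62 (w,user):
  [0] read 0x3D idx=6: raw=0x54007 flags P=1 W=1 U=1 S=0
  [1] read 0x54 idx=22: raw=0x7C006 flags P=0 W=1 U=1 S=0
  ⇒ fault: PAGE_NOT_PRESENT  — 2 lookups
#4 VA=0x3C0E01FB8 (w,kernel):
  [0] read 0x3D idx=15: raw=0x57007 flags P=1 W=1 U=1 S=0
  [1] read 0x57 idx=7: raw=0x5A007 flags P=1 W=1 U=1 S=0
  [2] read 0x5A idx=1: raw=0x5D007 flags P=1 W=1 U=1 S=0
  ⇒ phys 0x5DFB8  [3 reads]
#5 VA=0x6C3C0D338 (w,user):
  [0] read 0x3D idx=27: raw=0x5E007 flags P=1 W=1 U=1 S=0
  [1] read 0x5E idx=30: raw=0x62007 flags P=1 W=1 U=1 S=0
  [2] read 0x62 idx=13: raw=0x63007 flags P=1 W=1 U=1 S=0
  ⇒ phys 0x63338  [3 reads]

Access #1 PA: FAULT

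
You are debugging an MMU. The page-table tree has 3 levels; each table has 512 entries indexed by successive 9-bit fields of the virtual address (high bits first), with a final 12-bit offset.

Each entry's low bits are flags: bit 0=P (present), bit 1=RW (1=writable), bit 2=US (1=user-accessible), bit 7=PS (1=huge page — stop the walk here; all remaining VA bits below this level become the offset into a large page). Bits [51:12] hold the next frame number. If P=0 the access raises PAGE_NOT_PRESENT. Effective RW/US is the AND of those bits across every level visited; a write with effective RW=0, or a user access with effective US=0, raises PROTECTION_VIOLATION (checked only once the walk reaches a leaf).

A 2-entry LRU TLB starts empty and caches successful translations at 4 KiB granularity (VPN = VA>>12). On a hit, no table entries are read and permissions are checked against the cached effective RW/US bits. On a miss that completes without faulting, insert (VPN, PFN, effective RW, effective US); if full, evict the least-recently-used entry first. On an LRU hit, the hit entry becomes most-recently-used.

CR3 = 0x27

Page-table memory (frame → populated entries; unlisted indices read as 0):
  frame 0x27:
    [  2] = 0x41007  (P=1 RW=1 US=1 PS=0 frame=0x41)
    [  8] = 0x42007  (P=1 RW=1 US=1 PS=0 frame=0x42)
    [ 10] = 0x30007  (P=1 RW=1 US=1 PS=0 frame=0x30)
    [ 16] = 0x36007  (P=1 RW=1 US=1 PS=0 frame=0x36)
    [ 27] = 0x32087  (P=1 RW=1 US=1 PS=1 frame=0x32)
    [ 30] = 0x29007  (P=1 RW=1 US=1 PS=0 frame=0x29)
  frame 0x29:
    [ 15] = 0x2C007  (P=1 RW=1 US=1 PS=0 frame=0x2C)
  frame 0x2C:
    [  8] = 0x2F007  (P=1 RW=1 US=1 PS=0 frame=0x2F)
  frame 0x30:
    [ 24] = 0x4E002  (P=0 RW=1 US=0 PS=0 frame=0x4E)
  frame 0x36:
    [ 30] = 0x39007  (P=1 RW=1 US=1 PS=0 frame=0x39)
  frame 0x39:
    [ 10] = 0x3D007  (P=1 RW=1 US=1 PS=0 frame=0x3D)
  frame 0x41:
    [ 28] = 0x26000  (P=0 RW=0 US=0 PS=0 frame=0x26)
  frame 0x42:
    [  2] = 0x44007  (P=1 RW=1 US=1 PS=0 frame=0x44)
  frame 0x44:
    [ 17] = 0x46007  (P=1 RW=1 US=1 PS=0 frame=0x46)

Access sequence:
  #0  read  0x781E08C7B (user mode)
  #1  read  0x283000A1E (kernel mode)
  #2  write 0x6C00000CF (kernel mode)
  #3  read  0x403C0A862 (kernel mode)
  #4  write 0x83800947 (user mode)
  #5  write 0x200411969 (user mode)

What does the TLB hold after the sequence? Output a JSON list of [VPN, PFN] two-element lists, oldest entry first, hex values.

Trace:
#0 VA=0x781E08C7B (r,user):
  lvl0: tbl 0x27, slot 30 ⇒ 0x29007 (P1/RW1/US1/PS0)
  lvl1: tbl 0x29, slot 15 ⇒ 0x2C007 (P1/RW1/US1/PS0)
  lvl2: tbl 0x2C, slot 8 ⇒ 0x2F007 (P1/RW1/US1/PS0)
  ⇒ phys 0x2FC7B  [3 reads]
#1 VA=0x283000A1E (r,kernel):
  lvl0: tbl 0x27, slot 10 ⇒ 0x30007 (P1/RW1/US1/PS0)
  lvl1: tbl 0x30, slot 24 ⇒ 0x4E002 (P0/RW1/US0/PS0)
  ✗ PAGE_NOT_PRESENT  [2 reads]
#2 VA=0x6C00000CF (w,kernel):
  lvl0: tbl 0x27, slot 27 ⇒ 0x32087 (P1/RW1/US1/PS1)
  ⇒ phys 0x320CF (huge @L0)  [1 reads]
#3 VA=0x403C0A862 (r,kernel):
  lvl0: tbl 0x27, slot 16 ⇒ 0x36007 (P1/RW1/US1/PS0)
  lvl1: tbl 0x36, slot 30 ⇒ 0x39007 (P1/RW1/US1/PS0)
  lvl2: tbl 0x39, slot 10 ⇒ 0x3D007 (P1/RW1/US1/PS0)
  ⇒ phys 0x3D862  [3 reads]
#4 VA=0x83800947 (w,user):
  lvl0: tbl 0x27, slot 2 ⇒ 0x41007 (P1/RW1/US1/PS0)
  lvl1: tbl 0x41, slot 28 ⇒ 0x26000 (P0/RW0/US0/PS0)
  ✗ PAGE_NOT_PRESENT  [2 reads]
#5 VA=0x200411969 (w,user):
  lvl0: tbl 0x27, slot 8 ⇒ 0x42007 (P1/RW1/US1/PS0)
  lvl1: tbl 0x42, slot 2 ⇒ 0x44007 (P1/RW1/US1/PS0)
  lvl2: tbl 0x44, slot 17 ⇒ 0x46007 (P1/RW1/US1/PS0)
  ⇒ phys 0x46969  [3 reads]

TLB: [["0x403C0A", "0x3D"], ["0x200411", "0x46"]]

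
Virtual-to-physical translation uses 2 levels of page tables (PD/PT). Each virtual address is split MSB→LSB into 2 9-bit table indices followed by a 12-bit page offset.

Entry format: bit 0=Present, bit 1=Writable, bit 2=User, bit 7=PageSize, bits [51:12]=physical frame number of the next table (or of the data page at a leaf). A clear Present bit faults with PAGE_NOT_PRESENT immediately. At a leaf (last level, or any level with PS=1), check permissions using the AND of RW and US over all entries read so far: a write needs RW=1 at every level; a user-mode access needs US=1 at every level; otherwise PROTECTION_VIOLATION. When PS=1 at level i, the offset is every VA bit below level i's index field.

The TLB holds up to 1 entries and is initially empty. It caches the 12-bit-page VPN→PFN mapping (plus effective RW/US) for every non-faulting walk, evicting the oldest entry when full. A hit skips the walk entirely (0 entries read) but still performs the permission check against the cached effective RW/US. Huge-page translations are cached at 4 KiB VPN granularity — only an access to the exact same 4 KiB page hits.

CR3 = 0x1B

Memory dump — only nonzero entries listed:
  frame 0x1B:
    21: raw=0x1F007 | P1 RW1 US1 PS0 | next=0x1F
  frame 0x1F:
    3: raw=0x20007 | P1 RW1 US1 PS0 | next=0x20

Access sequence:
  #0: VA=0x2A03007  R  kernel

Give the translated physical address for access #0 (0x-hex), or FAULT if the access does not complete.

Trace:
#0 VA=0x2A03007 (r,kernel):
  L0: frame=0x1B idx=21 entry=0x1F007 [P=1 RW=1 US=1 PS=0]
  L1: frame=0x1F idx=3 entry=0x20007 [P=1 RW=1 US=1 PS=0]
  ✓ 0x20007  — 2 lookups

Access #0 PA: 0x20007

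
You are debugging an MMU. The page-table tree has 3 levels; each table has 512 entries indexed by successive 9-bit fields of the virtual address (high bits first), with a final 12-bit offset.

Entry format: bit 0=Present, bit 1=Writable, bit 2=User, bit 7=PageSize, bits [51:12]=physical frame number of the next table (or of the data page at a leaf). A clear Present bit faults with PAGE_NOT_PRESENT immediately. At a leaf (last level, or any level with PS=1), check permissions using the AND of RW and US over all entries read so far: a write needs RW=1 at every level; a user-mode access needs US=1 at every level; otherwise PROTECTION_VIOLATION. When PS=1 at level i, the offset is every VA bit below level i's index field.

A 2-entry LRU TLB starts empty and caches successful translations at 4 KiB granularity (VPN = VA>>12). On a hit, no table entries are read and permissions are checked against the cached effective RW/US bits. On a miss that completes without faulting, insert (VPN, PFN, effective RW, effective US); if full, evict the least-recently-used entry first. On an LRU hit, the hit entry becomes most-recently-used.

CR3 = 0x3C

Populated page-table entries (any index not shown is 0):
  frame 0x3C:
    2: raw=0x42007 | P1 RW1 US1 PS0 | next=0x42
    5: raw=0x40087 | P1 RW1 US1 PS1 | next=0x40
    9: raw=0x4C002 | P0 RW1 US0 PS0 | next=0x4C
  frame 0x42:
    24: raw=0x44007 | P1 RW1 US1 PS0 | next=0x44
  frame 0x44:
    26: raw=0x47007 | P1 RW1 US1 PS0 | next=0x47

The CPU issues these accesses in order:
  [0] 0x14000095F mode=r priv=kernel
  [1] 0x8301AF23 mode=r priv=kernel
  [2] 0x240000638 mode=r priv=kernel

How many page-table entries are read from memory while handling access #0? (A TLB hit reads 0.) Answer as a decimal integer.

Walk each access:
#0 VA=0x14000095F (r,kernel):
  L0: frame=0x3C idx=5 entry=0x40087 [P=1 RW=1 US=1 PS=1]
  ⇒ phys 0x4095F (huge @L0)  [1 reads]
#1 VA=0x8301AF23 (r,kernel):
  L0: frame=0x3C idx=2 entry=0x42007 [P=1 RW=1 US=1 PS=0]
  L1: frame=0x42 idx=24 entry=0x44007 [P=1 RW=1 US=1 PS=0]
  L2: frame=0x44 idx=26 entry=0x47007 [P=1 RW=1 US=1 PS=0]
  ⇒ phys 0x47F23  [3 reads]
#2 VA=0x240000638 (r,kernel):
  L0: frame=0x3C idx=9 entry=0x4C002 [P=0 RW=1 US=0 PS=0]
  ✗ PAGE_NOT_PRESENT  [1 reads]

Entries read for #0: 1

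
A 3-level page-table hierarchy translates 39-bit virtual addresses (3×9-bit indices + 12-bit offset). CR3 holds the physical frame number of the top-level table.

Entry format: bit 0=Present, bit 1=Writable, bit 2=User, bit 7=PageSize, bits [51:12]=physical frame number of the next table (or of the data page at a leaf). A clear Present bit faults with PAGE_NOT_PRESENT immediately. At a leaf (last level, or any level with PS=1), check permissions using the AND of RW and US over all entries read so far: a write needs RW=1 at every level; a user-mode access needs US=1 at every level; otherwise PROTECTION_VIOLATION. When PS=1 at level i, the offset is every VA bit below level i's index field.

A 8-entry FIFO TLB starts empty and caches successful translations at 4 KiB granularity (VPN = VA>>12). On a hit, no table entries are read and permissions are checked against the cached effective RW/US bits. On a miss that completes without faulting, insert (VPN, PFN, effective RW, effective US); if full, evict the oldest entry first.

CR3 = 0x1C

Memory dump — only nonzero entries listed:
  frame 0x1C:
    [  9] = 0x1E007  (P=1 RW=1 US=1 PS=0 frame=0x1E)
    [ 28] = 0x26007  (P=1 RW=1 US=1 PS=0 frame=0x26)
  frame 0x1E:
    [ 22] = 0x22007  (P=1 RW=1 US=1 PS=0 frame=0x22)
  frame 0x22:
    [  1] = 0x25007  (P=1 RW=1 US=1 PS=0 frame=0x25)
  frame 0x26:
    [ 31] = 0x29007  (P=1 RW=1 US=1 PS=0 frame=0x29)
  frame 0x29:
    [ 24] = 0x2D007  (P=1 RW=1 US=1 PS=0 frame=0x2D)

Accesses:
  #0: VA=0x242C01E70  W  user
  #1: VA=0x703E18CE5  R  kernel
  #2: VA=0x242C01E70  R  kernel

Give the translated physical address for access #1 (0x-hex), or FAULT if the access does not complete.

Walk each access:
#0 VA=0x242C01E70 (w,user):
  [0] read 0x1C idx=9: raw=0x1E007 flags P=1 W=1 U=1 S=0
  [1] read 0x1E idx=22: raw=0x22007 flags P=1 W=1 U=1 S=0
  [2] read 0x22 idx=1: raw=0x25007 flags P=1 W=1 U=1 S=0
  ⇒ phys 0x25E70  [3 reads]
#1 VA=0x703E18CE5 (r,kernel):
  [0] read 0x1C idx=28: raw=0x26007 flags P=1 W=1 U=1 S=0
  [1] read 0x26 idx=31: raw=0x29007 flags P=1 W=1 U=1 S=0
  [2] read 0x29 idx=24: raw=0x2D007 flags P=1 W=1 U=1 S=0
  ⇒ phys 0x2DCE5  [3 reads]
#2 VA=0x242C01E70 (r,kernel):
  TLB hit vpn=0x242C01 → PA=0x25E70

Access #1 PA: 0x2DCE5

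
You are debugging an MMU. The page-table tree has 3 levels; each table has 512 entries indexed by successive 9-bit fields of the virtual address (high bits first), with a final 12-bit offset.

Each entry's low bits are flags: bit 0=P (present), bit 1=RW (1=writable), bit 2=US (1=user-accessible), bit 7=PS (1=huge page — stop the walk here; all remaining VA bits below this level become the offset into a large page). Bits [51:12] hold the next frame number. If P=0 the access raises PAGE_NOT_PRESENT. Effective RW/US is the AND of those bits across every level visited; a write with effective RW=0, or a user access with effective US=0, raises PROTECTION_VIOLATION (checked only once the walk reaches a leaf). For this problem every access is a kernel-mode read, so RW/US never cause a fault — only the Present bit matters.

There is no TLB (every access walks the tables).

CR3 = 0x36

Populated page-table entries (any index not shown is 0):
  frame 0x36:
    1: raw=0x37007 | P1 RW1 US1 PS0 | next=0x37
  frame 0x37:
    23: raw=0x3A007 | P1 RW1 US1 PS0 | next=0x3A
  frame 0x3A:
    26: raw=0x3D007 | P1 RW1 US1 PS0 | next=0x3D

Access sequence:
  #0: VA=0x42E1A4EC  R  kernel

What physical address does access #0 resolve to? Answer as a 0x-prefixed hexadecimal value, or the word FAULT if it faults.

Per-access translation:
#0 VA=0x42E1A4EC (r,kernel):
  [0] read 0x36 idx=1: raw=0x37007 flags P=1 W=1 U=1 S=0
  [1] read 0x37 idx=23: raw=0x3A007 flags P=1 W=1 U=1 S=0
  [2] read 0x3A idx=26: raw=0x3D007 flags P=1 W=1 U=1 S=0
  → PA=0x3D4EC  (3 entries read)

Access #0 PA: 0x3D4EC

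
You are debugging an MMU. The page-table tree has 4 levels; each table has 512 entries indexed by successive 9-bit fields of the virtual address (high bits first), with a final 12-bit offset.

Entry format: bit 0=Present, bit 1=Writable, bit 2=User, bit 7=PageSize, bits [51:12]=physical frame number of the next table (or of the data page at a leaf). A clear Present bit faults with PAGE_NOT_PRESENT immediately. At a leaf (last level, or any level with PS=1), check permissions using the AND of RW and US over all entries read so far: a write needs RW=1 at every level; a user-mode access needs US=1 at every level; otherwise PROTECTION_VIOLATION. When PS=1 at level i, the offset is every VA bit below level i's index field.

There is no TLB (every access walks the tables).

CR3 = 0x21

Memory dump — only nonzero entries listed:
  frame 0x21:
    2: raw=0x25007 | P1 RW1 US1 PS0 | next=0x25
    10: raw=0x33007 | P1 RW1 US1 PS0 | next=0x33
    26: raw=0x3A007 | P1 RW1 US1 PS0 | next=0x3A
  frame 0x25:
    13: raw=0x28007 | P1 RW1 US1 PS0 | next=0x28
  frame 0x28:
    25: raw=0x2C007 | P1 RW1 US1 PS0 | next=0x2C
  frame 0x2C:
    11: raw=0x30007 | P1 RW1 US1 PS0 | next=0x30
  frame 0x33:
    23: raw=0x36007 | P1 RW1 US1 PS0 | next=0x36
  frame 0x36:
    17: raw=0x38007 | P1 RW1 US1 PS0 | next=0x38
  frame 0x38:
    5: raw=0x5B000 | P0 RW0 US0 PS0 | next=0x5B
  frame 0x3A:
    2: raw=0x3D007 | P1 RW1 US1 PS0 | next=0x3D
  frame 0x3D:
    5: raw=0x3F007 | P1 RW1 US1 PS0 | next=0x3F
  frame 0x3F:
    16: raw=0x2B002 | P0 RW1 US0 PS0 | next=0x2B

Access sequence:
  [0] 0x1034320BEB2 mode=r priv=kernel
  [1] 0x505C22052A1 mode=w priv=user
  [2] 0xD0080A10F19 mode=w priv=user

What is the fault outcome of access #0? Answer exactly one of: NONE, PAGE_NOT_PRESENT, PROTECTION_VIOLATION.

Trace:
#0 VA=0x1034320BEB2 (r,kernel):
  [0] read 0x21 idx=2: raw=0x25007 flags P=1 W=1 U=1 S=0
  [1] read 0x25 idx=13: raw=0x28007 flags P=1 W=1 U=1 S=0
  [2] read 0x28 idx=25: raw=0x2C007 flags P=1 W=1 U=1 S=0
  [3] read 0x2C idx=11: raw=0x30007 flags P=1 W=1 U=1 S=0
  → PA=0x30EB2  (4 entries read)
#1 VA=0x505C22052A1 (w,user):
  [0] read 0x21 idx=10: raw=0x33007 flags P=1 W=1 U=1 S=0
  [1] read 0x33 idx=23: raw=0x36007 flags P=1 W=1 U=1 S=0
  [2] read 0x36 idx=17: raw=0x38007 flags P=1 W=1 U=1 S=0
  [3] read 0x38 idx=5: raw=0x5B000 flags P=0 W=0 U=0 S=0
  ✗ PAGE_NOT_PRESENT  [4 reads]
#2 VA=0xD0080A10F19 (w,user):
  [0] read 0x21 idx=26: raw=0x3A007 flags P=1 W=1 U=1 S=0
  [1] read 0x3A idx=2: raw=0x3D007 flags P=1 W=1 U=1 S=0
  [2] read 0x3D idx=5: raw=0x3F007 flags P=1 W=1 U=1 S=0
  [3] read 0x3F idx=16: raw=0x2B002 flags P=0 W=1 U=0 S=0
  ✗ PAGE_NOT_PRESENT  [4 reads]

Access #0 fault: NONE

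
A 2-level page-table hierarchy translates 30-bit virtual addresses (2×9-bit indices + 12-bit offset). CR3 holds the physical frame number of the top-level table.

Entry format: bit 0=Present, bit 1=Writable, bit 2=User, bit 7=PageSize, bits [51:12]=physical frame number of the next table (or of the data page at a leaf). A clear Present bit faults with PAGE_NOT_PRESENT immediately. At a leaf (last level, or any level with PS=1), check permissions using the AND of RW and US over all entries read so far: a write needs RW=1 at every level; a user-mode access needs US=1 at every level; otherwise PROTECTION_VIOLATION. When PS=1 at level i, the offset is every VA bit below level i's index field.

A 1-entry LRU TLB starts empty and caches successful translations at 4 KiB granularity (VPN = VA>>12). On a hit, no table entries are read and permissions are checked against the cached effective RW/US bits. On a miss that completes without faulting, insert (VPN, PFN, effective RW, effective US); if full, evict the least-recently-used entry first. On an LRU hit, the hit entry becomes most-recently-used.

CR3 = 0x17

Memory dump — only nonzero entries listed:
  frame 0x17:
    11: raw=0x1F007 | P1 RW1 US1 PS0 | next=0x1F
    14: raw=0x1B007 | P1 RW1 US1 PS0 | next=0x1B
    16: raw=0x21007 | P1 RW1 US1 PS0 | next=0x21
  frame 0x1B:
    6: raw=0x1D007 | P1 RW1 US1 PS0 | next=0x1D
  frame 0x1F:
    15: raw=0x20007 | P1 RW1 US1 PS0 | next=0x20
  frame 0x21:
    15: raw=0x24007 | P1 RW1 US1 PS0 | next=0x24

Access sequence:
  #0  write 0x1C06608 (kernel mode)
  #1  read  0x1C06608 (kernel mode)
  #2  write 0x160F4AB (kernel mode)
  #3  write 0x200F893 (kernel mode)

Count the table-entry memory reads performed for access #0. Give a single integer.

Trace:
#0 VA=0x1C06608 (w,kernel):
  L0: frame=0x17 idx=14 entry=0x1B007 [P=1 RW=1 US=1 PS=0]
  L1: frame=0x1B idx=6 entry=0x1D007 [P=1 RW=1 US=1 PS=0]
  ✓ 0x1D608  — 2 lookups
#1 VA=0x1C06608 (r,kernel):
  TLB hit vpn=0x1C06 → PA=0x1D608
#2 VA=0x160F4AB (w,kernel):
  L0: frame=0x17 idx=11 entry=0x1F007 [P=1 RW=1 US=1 PS=0]
  L1: frame=0x1F idx=15 entry=0x20007 [P=1 RW=1 US=1 PS=0]
  ✓ 0x204AB  — 2 lookups
#3 VA=0x200F893 (w,kernel):
  L0: frame=0x17 idx=16 entry=0x21007 [P=1 RW=1 US=1 PS=0]
  L1: frame=0x21 idx=15 entry=0x24007 [P=1 RW=1 US=1 PS=0]
  ✓ 0x24893  — 2 lookups

Entries read for #0: 2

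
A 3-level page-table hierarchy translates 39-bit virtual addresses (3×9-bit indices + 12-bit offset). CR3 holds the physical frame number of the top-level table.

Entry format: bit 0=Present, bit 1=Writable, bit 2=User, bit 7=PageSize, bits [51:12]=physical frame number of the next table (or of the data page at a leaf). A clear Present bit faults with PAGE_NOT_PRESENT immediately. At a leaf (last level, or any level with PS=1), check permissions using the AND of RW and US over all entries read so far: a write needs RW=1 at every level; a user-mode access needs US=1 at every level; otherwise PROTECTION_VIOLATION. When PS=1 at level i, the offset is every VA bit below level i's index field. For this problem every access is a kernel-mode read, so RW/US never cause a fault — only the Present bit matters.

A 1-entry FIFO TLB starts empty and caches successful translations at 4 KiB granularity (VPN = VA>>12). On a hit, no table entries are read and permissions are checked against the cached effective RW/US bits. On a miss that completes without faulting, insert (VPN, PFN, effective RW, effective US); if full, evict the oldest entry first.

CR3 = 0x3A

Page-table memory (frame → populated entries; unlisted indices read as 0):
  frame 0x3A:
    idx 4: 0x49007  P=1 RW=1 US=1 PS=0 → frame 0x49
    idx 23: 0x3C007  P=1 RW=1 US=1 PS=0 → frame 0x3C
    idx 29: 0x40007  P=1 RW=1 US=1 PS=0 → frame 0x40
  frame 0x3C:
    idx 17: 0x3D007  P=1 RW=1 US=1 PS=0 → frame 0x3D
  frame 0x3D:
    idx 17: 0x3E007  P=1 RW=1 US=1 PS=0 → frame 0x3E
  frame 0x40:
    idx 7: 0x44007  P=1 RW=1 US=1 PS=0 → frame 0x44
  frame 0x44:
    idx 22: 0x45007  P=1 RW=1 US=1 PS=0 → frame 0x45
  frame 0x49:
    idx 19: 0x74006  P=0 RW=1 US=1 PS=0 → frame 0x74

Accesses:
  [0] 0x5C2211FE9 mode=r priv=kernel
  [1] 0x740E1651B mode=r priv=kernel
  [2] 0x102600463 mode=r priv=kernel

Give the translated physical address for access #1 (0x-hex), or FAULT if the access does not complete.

Walk each access:
#0 VA=0x5C2211FE9 (r,kernel):
  L0: frame=0x3A idx=23 entry=0x3C007 [P=1 RW=1 US=1 PS=0]
  L1: frame=0x3C idx=17 entry=0x3D007 [P=1 RW=1 US=1 PS=0]
  L2: frame=0x3D idx=17 entry=0x3E007 [P=1 RW=1 US=1 PS=0]
  → PA=0x3EFE9  (3 entries read)
#1 VA=0x740E1651B (r,kernel):
  L0: frame=0x3A idx=29 entry=0x40007 [P=1 RW=1 US=1 PS=0]
  L1: frame=0x40 idx=7 entry=0x44007 [P=1 RW=1 US=1 PS=0]
  L2: frame=0x44 idx=22 entry=0x45007 [P=1 RW=1 US=1 PS=0]
  → PA=0x4551B  (3 entries read)
#2 VA=0x102600463 (r,kernel):
  L0: frame=0x3A idx=4 entry=0x49007 [P=1 RW=1 US=1 PS=0]
  L1: frame=0x49 idx=19 entry=0x74006 [P=0 RW=1 US=1 PS=0]
  → PAGE_NOT_PRESENT  (2 entries read)

Access #1 PA: 0x4551B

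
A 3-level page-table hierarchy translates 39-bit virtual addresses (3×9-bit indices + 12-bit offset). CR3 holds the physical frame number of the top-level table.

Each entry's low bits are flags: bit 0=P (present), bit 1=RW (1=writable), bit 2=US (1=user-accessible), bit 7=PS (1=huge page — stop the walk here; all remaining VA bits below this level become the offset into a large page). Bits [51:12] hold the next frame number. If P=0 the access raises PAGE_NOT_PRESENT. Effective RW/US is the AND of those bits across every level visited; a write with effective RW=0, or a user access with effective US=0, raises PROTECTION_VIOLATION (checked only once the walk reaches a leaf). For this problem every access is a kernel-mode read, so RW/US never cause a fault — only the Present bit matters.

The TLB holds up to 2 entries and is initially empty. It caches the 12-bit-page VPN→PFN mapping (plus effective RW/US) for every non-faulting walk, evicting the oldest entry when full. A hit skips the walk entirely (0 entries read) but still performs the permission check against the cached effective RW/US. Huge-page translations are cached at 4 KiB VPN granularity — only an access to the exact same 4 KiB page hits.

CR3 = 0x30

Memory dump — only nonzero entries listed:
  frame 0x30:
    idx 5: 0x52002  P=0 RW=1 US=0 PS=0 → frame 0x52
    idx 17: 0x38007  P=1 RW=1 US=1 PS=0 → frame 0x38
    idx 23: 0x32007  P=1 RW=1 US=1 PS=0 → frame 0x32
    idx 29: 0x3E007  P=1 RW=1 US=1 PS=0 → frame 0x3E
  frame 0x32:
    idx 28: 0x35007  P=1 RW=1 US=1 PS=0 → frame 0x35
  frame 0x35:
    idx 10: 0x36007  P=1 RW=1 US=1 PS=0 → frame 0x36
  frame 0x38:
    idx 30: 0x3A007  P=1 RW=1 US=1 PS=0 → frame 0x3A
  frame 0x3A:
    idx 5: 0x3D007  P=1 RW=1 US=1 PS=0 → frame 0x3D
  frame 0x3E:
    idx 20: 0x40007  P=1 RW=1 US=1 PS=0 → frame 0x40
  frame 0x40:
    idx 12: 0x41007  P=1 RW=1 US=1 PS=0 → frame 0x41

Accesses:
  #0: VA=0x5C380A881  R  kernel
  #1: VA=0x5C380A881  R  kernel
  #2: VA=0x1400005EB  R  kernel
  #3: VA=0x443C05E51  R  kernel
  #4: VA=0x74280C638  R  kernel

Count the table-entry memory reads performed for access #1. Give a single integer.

Walk each access:
#0 VA=0x5C380A881 (r,kernel):
  [0] read 0x30 idx=23: raw=0x32007 flags P=1 W=1 U=1 S=0
  [1] read 0x32 idx=28: raw=0x35007 flags P=1 W=1 U=1 S=0
  [2] read 0x35 idx=10: raw=0x36007 flags P=1 W=1 U=1 S=0
  ⇒ phys 0x36881  [3 reads]
#1 VA=0x5C380A881 (r,kernel):
  TLB hit vpn=0x5C380A → PA=0x36881
#2 VA=0x1400005EB (r,kernel):
  [0] read 0x30 idx=5: raw=0x52002 flags P=0 W=1 U=0 S=0
  → PAGE_NOT_PRESENT  (1 entries read)
#3 VA=0x443C05E51 (r,kernel):
  [0] read 0x30 idx=17: raw=0x38007 flags P=1 W=1 U=1 S=0
  [1] read 0x38 idx=30: raw=0x3A007 flags P=1 W=1 U=1 S=0
  [2] read 0x3A idx=5: raw=0x3D007 flags P=1 W=1 U=1 S=0
  ⇒ phys 0x3DE51  [3 reads]
#4 VA=0x74280C638 (r,kernel):
  [0] read 0x30 idx=29: raw=0x3E007 flags P=1 W=1 U=1 S=0
  [1] read 0x3E idx=20: raw=0x40007 flags P=1 W=1 U=1 S=0
  [2] read 0x40 idx=12: raw=0x41007 flags P=1 W=1 U=1 S=0
  ⇒ phys 0x41638  [3 reads]

Entries read for #1: 0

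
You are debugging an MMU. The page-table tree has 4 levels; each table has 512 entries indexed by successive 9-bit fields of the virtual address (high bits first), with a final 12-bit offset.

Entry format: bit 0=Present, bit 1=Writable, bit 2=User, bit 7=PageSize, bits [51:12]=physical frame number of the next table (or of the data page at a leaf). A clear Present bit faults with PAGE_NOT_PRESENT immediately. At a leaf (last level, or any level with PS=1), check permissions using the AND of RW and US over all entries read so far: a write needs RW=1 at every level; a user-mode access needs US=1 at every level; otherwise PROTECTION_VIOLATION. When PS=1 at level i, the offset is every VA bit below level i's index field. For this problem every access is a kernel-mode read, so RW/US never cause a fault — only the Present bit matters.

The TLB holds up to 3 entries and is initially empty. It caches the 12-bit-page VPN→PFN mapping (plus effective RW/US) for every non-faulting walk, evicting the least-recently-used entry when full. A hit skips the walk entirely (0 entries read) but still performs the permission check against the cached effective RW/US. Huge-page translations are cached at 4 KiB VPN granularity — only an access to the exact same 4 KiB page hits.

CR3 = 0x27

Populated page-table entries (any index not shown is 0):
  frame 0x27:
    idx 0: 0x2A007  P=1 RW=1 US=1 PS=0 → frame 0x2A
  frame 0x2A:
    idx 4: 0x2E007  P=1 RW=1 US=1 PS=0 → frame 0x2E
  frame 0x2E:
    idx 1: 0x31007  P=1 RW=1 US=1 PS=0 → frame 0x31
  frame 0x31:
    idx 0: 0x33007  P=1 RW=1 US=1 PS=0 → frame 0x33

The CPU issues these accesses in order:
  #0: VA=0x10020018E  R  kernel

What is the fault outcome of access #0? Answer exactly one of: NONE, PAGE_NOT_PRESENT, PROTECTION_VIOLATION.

Per-access translation:
#0 VA=0x10020018E (r,kernel):
  L0 @0x27[0] → 0x2A007  P=1,RW=1,US=1,PS=0
  L1 @0x2A[4] → 0x2E007  P=1,RW=1,US=1,PS=0
  L2 @0x2E[1] → 0x31007  P=1,RW=1,US=1,PS=0
  L3 @0x31[0] → 0x33007  P=1,RW=1,US=1,PS=0
  ⇒ phys 0x3318E  [4 reads]

Access #0 fault: NONE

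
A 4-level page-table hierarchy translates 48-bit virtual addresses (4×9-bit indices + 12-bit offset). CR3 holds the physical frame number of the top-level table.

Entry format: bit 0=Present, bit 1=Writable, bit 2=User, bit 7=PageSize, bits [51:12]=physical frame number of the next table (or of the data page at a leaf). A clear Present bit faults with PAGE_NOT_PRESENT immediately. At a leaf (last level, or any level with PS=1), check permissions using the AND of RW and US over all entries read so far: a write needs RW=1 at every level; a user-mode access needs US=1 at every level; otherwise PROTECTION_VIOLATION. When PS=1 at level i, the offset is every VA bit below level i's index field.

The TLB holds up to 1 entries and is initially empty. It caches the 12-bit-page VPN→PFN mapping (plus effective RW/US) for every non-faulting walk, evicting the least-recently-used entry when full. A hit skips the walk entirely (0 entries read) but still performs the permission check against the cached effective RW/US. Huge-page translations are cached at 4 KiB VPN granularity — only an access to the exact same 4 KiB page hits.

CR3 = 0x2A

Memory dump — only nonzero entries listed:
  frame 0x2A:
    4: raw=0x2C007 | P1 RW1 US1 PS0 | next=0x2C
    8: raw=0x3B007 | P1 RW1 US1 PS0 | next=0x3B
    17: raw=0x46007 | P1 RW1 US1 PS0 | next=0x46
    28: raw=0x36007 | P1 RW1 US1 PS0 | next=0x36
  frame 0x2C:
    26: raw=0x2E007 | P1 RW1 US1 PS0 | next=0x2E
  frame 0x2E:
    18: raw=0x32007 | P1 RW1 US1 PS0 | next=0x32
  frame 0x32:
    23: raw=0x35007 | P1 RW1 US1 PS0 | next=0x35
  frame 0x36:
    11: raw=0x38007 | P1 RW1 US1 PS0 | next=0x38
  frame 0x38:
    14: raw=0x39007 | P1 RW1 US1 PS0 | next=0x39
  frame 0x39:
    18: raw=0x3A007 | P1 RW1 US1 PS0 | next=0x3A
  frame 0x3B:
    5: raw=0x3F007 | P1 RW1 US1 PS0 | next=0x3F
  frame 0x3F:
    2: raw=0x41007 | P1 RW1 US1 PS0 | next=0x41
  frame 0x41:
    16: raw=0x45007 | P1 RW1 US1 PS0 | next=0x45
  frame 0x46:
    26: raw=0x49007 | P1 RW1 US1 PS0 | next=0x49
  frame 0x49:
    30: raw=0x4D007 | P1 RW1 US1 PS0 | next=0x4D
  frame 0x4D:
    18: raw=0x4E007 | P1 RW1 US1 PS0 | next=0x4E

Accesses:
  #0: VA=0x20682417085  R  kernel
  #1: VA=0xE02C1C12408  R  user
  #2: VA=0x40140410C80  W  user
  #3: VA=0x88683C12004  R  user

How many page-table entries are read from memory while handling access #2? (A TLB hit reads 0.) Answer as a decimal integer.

Per-access translation:
#0 VA=0x20682417085 (r,kernel):
  L0 @0x2A[4] → 0x2C007  P=1,RW=1,US=1,PS=0
  L1 @0x2C[26] → 0x2E007  P=1,RW=1,US=1,PS=0
  L2 @0x2E[18] → 0x32007  P=1,RW=1,US=1,PS=0
  L3 @0x32[23] → 0x35007  P=1,RW=1,US=1,PS=0
  ⇒ phys 0x35085  [4 reads]
#1 VA=0xE02C1C12408 (r,user):
  L0 @0x2A[28] → 0x36007  P=1,RW=1,US=1,PS=0
  L1 @0x36[11] → 0x38007  P=1,RW=1,US=1,PS=0
  L2 @0x38[14] → 0x39007  P=1,RW=1,US=1,PS=0
  L3 @0x39[18] → 0x3A007  P=1,RW=1,US=1,PS=0
  ⇒ phys 0x3A408  [4 reads]
#2 VA=0x40140410C80 (w,user):
  L0 @0x2A[8] → 0x3B007  P=1,RW=1,US=1,PS=0
  L1 @0x3B[5] → 0x3F007  P=1,RW=1,US=1,PS=0
  L2 @0x3F[2] → 0x41007  P=1,RW=1,US=1,PS=0
  L3 @0x41[16] → 0x45007  P=1,RW=1,US=1,PS=0
  ⇒ phys 0x45C80  [4 reads]
#3 VA=0x88683C12004 (r,user):
  L0 @0x2A[17] → 0x46007  P=1,RW=1,US=1,PS=0
  L1 @0x46[26] → 0x49007  P=1,RW=1,US=1,PS=0
  L2 @0x49[30] → 0x4D007  P=1,RW=1,US=1,PS=0
  L3 @0x4D[18] → 0x4E007  P=1,RW=1,US=1,PS=0
  ⇒ phys 0x4E004  [4 reads]

Entries read for #2: 4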